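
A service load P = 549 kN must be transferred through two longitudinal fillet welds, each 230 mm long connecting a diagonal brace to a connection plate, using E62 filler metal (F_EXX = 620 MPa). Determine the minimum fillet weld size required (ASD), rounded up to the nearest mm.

Total weld length L = 460 mm.
Required throat t_e = P × Ω / (0.6 F_EXX × L) = 549 × 2.0 / (0.6 × 620 × 460 × 10⁻³) = 6.417 mm.
Required leg w = t_e / 0.707 = 9.076 mm → use 10 mm.

w = 10 mm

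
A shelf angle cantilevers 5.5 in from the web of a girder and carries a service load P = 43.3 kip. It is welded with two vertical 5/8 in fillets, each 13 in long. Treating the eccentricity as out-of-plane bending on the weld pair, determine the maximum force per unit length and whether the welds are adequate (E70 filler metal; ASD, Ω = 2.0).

f_max ≈ 4.54 kip/in; adequate

E70XX → F_EXX = 70 ksi.
L_w = 2 × 13 = 26 in; section modulus (unit throat) S = 2 × L²/6 = 56.33 in².
Direct shear f_v = P/L_w = 43.3/26 = 1.665 kip/in.
Moment M = P × e = 43.3 × 5.5 = 238.15 kip·in; bending f_b = M/S = 4.228 kip/in.
f_max = √(f_v² + f_b²) = √(1.665² + 4.228²) = 4.544 kip/in.
r_n/Ω = (1/2.0) × 0.6 × 70 × (0.707 × 0.625) = 9.279 kip/in → adequate.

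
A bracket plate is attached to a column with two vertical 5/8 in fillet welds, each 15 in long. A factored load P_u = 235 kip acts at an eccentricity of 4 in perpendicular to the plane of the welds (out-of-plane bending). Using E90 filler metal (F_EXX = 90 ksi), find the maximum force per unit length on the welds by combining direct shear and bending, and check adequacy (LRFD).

f_max ≈ 14.8 kip/in; adequate

L_w = 2 × 15 = 30 in; section modulus (unit throat) S = 2 × L²/6 = 75 in².
Direct shear f_v = P/L_w = 235/30 = 7.833 kip/in.
Moment M = P × e = 235 × 4 = 940 kip·in; bending f_b = M/S = 12.53 kip/in.
f_max = √(f_v² + f_b²) = √(7.833² + 12.53²) = 14.78 kip/in.
φr_n = 0.75 × 0.6 × 90 × (0.707 × 0.625) = 17.9 kip/in → adequate.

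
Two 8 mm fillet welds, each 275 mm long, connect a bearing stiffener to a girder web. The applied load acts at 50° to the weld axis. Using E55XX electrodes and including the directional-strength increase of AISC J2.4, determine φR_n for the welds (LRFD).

φR_n ≈ 1030 kN

E55XX → F_EXX = 550 MPa.
t_e = 0.707 × 8 = 5.656 mm; A_we = 5.656 × 550 = 3111 mm².
Directional factor: 1.0 + 0.5 sin^1.5(50°) = 1.335.
F_nw = 0.6 × 550 × 1.335 = 440.6 MPa.
φR_n = 0.75 × 440.6 × 3111 × 10⁻³ = 1028 kN.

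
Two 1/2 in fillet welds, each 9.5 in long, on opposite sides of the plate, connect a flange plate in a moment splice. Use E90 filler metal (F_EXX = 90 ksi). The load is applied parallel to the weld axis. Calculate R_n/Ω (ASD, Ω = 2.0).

R_n/Ω ≈ 181 kip

Effective throat t_e = 0.707 × 0.5 = 0.3535 in.
Total length L = 19 in; A_we = 0.3535 × 19 = 6.716 in².
F_nw = 0.6 F_EXX = 0.6 × 90 = 54 ksi.
R_n = 54 × 6.716 = 362.7 kip; R_n/Ω = 362.7/2.0 = 181.3 kip.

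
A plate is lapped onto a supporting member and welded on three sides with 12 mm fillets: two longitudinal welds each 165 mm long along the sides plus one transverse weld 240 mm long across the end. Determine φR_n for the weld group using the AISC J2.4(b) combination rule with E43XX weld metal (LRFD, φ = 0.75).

E43XX → F_EXX = 430 MPa.
t_e = 0.707 × 12 = 8.484 mm.
R_nwl = 0.6 × 430 × 8.484 × 330 × 10⁻³ = 722.3 kN (longitudinal, 2 welds).
R_nwt = 0.6 × 430 × 8.484 × 240 × 10⁻³ = 525.3 kN (transverse, base value).
(i) R_nwl + R_nwt = 1248 kN; (ii) 0.85 R_nwl + 1.5 R_nwt = 1402 kN.
R_n = max = 1402 kN [governs: (ii)]; φR_n = 1051 kN.

φR_n ≈ 1050 kN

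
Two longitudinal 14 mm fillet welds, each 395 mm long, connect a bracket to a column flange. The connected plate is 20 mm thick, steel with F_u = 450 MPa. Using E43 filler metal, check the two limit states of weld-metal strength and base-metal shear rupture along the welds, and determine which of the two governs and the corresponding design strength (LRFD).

E43XX → F_EXX = 430 MPa.
t_e = 0.707 × 14 = 9.898 mm; L = 790 mm.
Weld metal: φR_n = 0.75 × 0.6 × 430 × 9.898 × 790 × 10⁻³ = 1513 kN.
Base metal (shear rupture): φR_n = 0.75 × 0.6 × 450 × 20 × 790 × 10⁻³ = 3200 kN.
Governing: weld metal.

φR_n ≈ 1510 kN (weld metal governs)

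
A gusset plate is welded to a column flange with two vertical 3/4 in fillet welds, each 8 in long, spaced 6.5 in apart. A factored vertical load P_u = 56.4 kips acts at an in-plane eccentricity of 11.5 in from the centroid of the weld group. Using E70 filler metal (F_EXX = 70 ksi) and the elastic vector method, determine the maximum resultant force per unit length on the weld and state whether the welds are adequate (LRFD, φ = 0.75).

f_max ≈ 15.6 kip/in; adequate

Total weld length L_w = 16 in. Treat welds as unit-width lines.
Polar moment about centroid: J = 2[d³/12 + d(b/2)²] = 2[8³/12 + 8×3.25²] = 254.3 in³.
Direct shear f_v = P/L_w = 56.4 / 16 = 3.525 kip/in (vertical).
Torsion M = P·e = 56.4 × 11.5 = 648.6 kip·in.
Critical point at (x, y) = (3.25, 4) from centroid. f_tx = M·y/J = 10.2 kip/in; f_ty = M·x/J = 8.288 kip/in.
Resultant f_max = √[f_tx² + (f_v + f_ty)²] = √[10.2² + (3.525 + 8.288)²] = 15.61 kip/in.
Capacity per unit length: φr_n = 0.75 × 0.6 × 70 × (0.707 × 0.75) = 16.7 kip/in.
15.61 ≤ 16.7 → adequate.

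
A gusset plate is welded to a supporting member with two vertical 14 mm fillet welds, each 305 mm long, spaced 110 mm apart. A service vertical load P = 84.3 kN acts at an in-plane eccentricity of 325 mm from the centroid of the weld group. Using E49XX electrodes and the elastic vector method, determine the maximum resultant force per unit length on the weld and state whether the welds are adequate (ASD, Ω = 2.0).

E49XX → F_EXX = 490 MPa.
Total weld length L_w = 610 mm. Treat welds as unit-width lines.
Polar moment about centroid: J = 2[d³/12 + d(b/2)²] = 2[305³/12 + 305×55²] = 6574000 mm³.
Direct shear f_v = P/L_w = 84.3×10³ / 610 = 138.2 N/mm (vertical).
Torsion M = P·e = 84.3×10³ × 325 = 27398000 N·mm.
Critical point at (x, y) = (55, 152.5) from centroid. f_tx = M·y/J = 635.5 N/mm; f_ty = M·x/J = 229.2 N/mm.
Resultant f_max = √[f_tx² + (f_v + f_ty)²] = √[635.5² + (138.2 + 229.2)²] = 734.1 N/mm.
Capacity per unit length: r_n/Ω = (1/2.0) × 0.6 × 490 × (0.707 × 14) = 1455 N/mm.
734.1 ≤ 1455 → adequate.

f_max ≈ 734 N/mm; adequate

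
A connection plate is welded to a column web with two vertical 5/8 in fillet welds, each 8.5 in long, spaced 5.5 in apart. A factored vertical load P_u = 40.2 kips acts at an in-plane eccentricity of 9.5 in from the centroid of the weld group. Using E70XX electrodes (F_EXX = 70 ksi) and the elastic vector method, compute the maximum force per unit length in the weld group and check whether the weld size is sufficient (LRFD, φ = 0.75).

f_max ≈ 9.86 kip/in; adequate

Total weld length L_w = 17 in. Treat welds as unit-width lines.
Polar moment about centroid: J = 2[d³/12 + d(b/2)²] = 2[8.5³/12 + 8.5×2.75²] = 230.9 in³.
Direct shear f_v = P/L_w = 40.2 / 17 = 2.365 kip/in (vertical).
Torsion M = P·e = 40.2 × 9.5 = 381.9 kip·in.
Critical point at (x, y) = (2.75, 4.25) from centroid. f_tx = M·y/J = 7.029 kip/in; f_ty = M·x/J = 4.548 kip/in.
Resultant f_max = √[f_tx² + (f_v + f_ty)²] = √[7.029² + (2.365 + 4.548)²] = 9.859 kip/in.
Capacity per unit length: φr_n = 0.75 × 0.6 × 70 × (0.707 × 0.625) = 13.92 kip/in.
9.859 ≤ 13.92 → adequate.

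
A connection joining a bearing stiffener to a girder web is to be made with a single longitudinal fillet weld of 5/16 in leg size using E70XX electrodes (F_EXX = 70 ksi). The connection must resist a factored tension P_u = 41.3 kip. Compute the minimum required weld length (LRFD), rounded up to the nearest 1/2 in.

Throat t_e = 0.707 × 0.3125 = 0.2209 in.
φr_n = 0.75 × 0.6 × 70 × 0.2209 = 6.96 kip/in.
L_req = P_u / φr_n = 41.3 / 6.96 = 5.934 in total.
Round up → use L = 6 in.

L = 6 in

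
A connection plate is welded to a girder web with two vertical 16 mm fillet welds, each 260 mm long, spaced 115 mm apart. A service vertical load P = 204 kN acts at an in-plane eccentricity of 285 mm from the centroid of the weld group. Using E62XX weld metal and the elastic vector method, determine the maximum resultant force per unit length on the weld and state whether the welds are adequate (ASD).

f_max ≈ 1970 N/mm; adequate

E62XX → F_EXX = 620 MPa.
Total weld length L_w = 520 mm. Treat welds as unit-width lines.
Polar moment about centroid: J = 2[d³/12 + d(b/2)²] = 2[260³/12 + 260×57.5²] = 4649000 mm³.
Direct shear f_v = P/L_w = 204×10³ / 520 = 392.3 N/mm (vertical).
Torsion M = P·e = 204×10³ × 285 = 58140000 N·mm.
Critical point at (x, y) = (57.5, 130) from centroid. f_tx = M·y/J = 1626 N/mm; f_ty = M·x/J = 719.2 N/mm.
Resultant f_max = √[f_tx² + (f_v + f_ty)²] = √[1626² + (392.3 + 719.2)²] = 1970 N/mm.
Capacity per unit length: r_n/Ω = (1/2.0) × 0.6 × 620 × (0.707 × 16) = 2104 N/mm.
1970 ≤ 2104 → adequate.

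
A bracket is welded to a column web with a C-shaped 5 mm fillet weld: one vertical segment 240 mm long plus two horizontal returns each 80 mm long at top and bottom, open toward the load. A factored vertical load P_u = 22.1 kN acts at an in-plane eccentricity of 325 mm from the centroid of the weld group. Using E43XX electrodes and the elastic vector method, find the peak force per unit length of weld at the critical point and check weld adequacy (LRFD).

f_max ≈ 294 N/mm; adequate

E43XX → F_EXX = 430 MPa.
Total weld length L_w = 400 mm. Treat welds as unit-width lines.
Centroid: x̄ = 2×80×40 / 400 = 16 mm from the vertical weld.
Polar moment about centroid: J = I_x + I_y = [240³/12 + 2×80×120²] + [240×16² + 2(80³/12 + 80×24²)] = 3695000 mm³.
Direct shear f_v = P/L_w = 22.1×10³ / 400 = 55.25 N/mm (vertical).
Torsion M = P·e = 22.1×10³ × 325 = 7182500 N·mm.
Critical point at (x, y) = (64, 120) from centroid. f_tx = M·y/J = 233.3 N/mm; f_ty = M·x/J = 124.4 N/mm.
Resultant f_max = √[f_tx² + (f_v + f_ty)²] = √[233.3² + (55.25 + 124.4)²] = 294.4 N/mm.
Capacity per unit length: φr_n = 0.75 × 0.6 × 430 × (0.707 × 5) = 684 N/mm.
294.4 ≤ 684 → adequate.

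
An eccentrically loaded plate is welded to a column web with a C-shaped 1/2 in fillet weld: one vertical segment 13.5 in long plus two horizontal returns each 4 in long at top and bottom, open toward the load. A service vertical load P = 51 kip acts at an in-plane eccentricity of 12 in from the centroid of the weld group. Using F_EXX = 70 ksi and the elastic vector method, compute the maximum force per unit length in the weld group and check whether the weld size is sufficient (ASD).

f_max ≈ 8.93 kip/in; NOT adequate

Total weld length L_w = 21.5 in. Treat welds as unit-width lines.
Centroid: x̄ = 2×4×2 / 21.5 = 0.7442 in from the vertical weld.
Polar moment about centroid: J = I_x + I_y = [13.5³/12 + 2×4×6.75²] + [13.5×0.7442² + 2(4³/12 + 4×1.256²)] = 600.3 in³.
Direct shear f_v = P/L_w = 51 / 21.5 = 2.372 kip/in (vertical).
Torsion M = P·e = 51 × 12 = 612 kip·in.
Critical point at (x, y) = (3.256, 6.75) from centroid. f_tx = M·y/J = 6.882 kip/in; f_ty = M·x/J = 3.319 kip/in.
Resultant f_max = √[f_tx² + (f_v + f_ty)²] = √[6.882² + (2.372 + 3.319)²] = 8.93 kip/in.
Capacity per unit length: r_n/Ω = (1/2.0) × 0.6 × 70 × (0.707 × 0.5) = 7.423 kip/in.
8.93 > 7.423 → NOT adequate.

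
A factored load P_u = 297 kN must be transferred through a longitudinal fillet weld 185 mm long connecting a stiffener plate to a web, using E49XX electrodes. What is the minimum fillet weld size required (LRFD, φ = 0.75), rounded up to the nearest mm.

E49XX → F_EXX = 490 MPa.
Total weld length L = 185 mm.
Required throat t_e = P_u / (φ × 0.6 F_EXX × L) = 297 / (0.75 × 0.6 × 490 × 185 × 10⁻³) = 7.281 mm.
Required leg w = t_e / 0.707 = 10.3 mm → use 11 mm.

w = 11 mm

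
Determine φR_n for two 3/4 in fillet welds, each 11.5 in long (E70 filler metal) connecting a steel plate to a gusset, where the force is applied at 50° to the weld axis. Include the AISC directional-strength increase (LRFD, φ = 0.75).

φR_n ≈ 513 kip

E70XX → F_EXX = 70 ksi.
t_e = 0.707 × 0.75 = 0.5302 in; A_we = 0.5302 × 23 = 12.2 in².
Directional factor: 1.0 + 0.5 sin^1.5(50°) = 1.335.
F_nw = 0.6 × 70 × 1.335 = 56.08 ksi.
φR_n = 0.75 × 56.08 × 12.2 = 513 kip.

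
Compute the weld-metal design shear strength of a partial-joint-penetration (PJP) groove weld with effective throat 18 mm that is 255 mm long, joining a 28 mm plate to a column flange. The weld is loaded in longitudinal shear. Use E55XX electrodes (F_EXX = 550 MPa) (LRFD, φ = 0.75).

φR_n ≈ 1140 kN

Effective throat (given) t_e = 18 mm.
A_we = 18 × 255 = 4590 mm².
F_nw = 0.6 F_EXX = 330 MPa.
φR_n = 0.75 × 330 × 4590 × 10⁻³ = 1136 kN.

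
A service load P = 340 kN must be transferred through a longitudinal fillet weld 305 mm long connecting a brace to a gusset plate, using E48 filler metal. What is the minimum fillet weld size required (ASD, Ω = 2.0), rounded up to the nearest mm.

E48XX → F_EXX = 480 MPa.
Total weld length L = 305 mm.
Required throat t_e = P × Ω / (0.6 F_EXX × L) = 340 × 2.0 / (0.6 × 480 × 305 × 10⁻³) = 7.741 mm.
Required leg w = t_e / 0.707 = 10.95 mm → use 11 mm.

w = 11 mm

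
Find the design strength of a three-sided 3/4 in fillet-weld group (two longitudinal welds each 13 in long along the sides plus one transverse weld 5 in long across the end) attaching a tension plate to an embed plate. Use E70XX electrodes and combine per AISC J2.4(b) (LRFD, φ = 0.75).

E70XX → F_EXX = 70 ksi.
t_e = 0.707 × 0.75 = 0.5302 in.
R_nwl = 0.6 × 70 × 0.5302 × 26 = 579 kips (longitudinal, 2 welds).
R_nwt = 0.6 × 70 × 0.5302 × 5 = 111.4 kips (transverse, base value).
(i) R_nwl + R_nwt = 690.4 kips; (ii) 0.85 R_nwl + 1.5 R_nwt = 659.2 kips.
R_n = max = 690.4 kips [governs: (i)]; φR_n = 517.8 kips.

φR_n ≈ 518 kips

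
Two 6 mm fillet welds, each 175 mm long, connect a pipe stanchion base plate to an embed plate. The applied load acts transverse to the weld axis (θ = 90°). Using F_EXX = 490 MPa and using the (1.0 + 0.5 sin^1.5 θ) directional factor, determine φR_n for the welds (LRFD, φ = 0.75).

t_e = 0.707 × 6 = 4.242 mm; A_we = 4.242 × 350 = 1485 mm².
Directional factor: 1.0 + 0.5 sin^1.5(90°) = 1.5.
F_nw = 0.6 × 490 × 1.5 = 441 MPa.
φR_n = 0.75 × 441 × 1485 × 10⁻³ = 491.1 kN.

φR_n ≈ 491 kN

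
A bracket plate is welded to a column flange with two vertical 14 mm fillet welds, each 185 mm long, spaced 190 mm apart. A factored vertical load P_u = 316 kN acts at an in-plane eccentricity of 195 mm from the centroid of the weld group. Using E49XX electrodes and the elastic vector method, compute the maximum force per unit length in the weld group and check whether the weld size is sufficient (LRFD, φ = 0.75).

f_max ≈ 2540 N/mm; NOT adequate

E49XX → F_EXX = 490 MPa.
Total weld length L_w = 370 mm. Treat welds as unit-width lines.
Polar moment about centroid: J = 2[d³/12 + d(b/2)²] = 2[185³/12 + 185×95²] = 4395000 mm³.
Direct shear f_v = P/L_w = 316×10³ / 370 = 854.1 N/mm (vertical).
Torsion M = P·e = 316×10³ × 195 = 61620000 N·mm.
Critical point at (x, y) = (95, 92.5) from centroid. f_tx = M·y/J = 1297 N/mm; f_ty = M·x/J = 1332 N/mm.
Resultant f_max = √[f_tx² + (f_v + f_ty)²] = √[1297² + (854.1 + 1332)²] = 2542 N/mm.
Capacity per unit length: φr_n = 0.75 × 0.6 × 490 × (0.707 × 14) = 2183 N/mm.
2542 > 2183 → NOT adequate.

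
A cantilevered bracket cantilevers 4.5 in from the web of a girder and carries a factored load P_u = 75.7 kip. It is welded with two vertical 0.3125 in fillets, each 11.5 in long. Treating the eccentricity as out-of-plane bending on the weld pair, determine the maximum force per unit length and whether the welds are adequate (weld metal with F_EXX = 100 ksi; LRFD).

f_max ≈ 8.4 kip/in; adequate

L_w = 2 × 11.5 = 23 in; section modulus (unit throat) S = 2 × L²/6 = 44.08 in².
Direct shear f_v = P/L_w = 75.7/23 = 3.291 kip/in.
Moment M = P × e = 75.7 × 4.5 = 340.65 kip·in; bending f_b = M/S = 7.727 kip/in.
f_max = √(f_v² + f_b²) = √(3.291² + 7.727²) = 8.399 kip/in.
φr_n = 0.75 × 0.6 × 100 × (0.707 × 0.3125) = 9.942 kip/in → adequate.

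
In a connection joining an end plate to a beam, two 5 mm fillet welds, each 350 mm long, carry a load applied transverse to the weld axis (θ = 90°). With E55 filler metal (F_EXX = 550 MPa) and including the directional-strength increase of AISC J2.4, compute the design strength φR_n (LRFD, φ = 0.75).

t_e = 0.707 × 5 = 3.535 mm; A_we = 3.535 × 700 = 2474 mm².
Directional factor: 1.0 + 0.5 sin^1.5(90°) = 1.5.
F_nw = 0.6 × 550 × 1.5 = 495 MPa.
φR_n = 0.75 × 495 × 2474 × 10⁻³ = 918.7 kN.

φR_n ≈ 919 kN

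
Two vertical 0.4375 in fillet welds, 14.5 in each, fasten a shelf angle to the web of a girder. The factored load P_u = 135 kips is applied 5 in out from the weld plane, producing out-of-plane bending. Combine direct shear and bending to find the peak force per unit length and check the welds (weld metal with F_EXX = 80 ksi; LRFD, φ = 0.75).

f_max ≈ 10.7 kip/in; adequate

L_w = 2 × 14.5 = 29 in; section modulus (unit throat) S = 2 × L²/6 = 70.08 in².
Direct shear f_v = P/L_w = 135/29 = 4.655 kip/in.
Moment M = P × e = 135 × 5 = 675 kip·in; bending f_b = M/S = 9.631 kip/in.
f_max = √(f_v² + f_b²) = √(4.655² + 9.631²) = 10.7 kip/in.
φr_n = 0.75 × 0.6 × 80 × (0.707 × 0.4375) = 11.14 kip/in → adequate.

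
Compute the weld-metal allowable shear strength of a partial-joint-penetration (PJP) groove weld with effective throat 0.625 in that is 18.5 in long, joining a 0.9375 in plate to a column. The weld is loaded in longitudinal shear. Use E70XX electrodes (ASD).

E70XX → F_EXX = 70 ksi.
Effective throat (given) t_e = 0.625 in.
A_we = 0.625 × 18.5 = 11.56 in².
F_nw = 0.6 F_EXX = 42 ksi.
R_n/Ω = (42 × 11.56) / 2.0 = 242.8 kips.

R_n/Ω ≈ 243 kips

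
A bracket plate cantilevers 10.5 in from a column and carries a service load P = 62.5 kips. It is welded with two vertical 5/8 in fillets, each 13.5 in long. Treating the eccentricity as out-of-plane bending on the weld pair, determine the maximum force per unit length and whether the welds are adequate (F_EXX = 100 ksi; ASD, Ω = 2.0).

L_w = 2 × 13.5 = 27 in; section modulus (unit throat) S = 2 × L²/6 = 60.75 in².
Direct shear f_v = P/L_w = 62.5/27 = 2.315 kip/in.
Moment M = P × e = 62.5 × 10.5 = 656.25 kip·in; bending f_b = M/S = 10.8 kip/in.
f_max = √(f_v² + f_b²) = √(2.315² + 10.8²) = 11.05 kip/in.
r_n/Ω = (1/2.0) × 0.6 × 100 × (0.707 × 0.625) = 13.26 kip/in → adequate.

f_max ≈ 11 kip/in; adequate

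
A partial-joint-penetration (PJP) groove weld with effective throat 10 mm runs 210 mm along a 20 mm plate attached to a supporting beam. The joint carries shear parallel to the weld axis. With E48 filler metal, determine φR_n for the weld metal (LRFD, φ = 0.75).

φR_n ≈ 454 kN

E48XX → F_EXX = 480 MPa.
Effective throat (given) t_e = 10 mm.
A_we = 10 × 210 = 2100 mm².
F_nw = 0.6 F_EXX = 288 MPa.
φR_n = 0.75 × 288 × 2100 × 10⁻³ = 453.6 kN.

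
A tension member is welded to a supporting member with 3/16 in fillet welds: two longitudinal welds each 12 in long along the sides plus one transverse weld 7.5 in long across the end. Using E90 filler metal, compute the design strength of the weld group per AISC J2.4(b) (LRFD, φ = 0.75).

E90XX → F_EXX = 90 ksi.
t_e = 0.707 × 0.1875 = 0.1326 in.
R_nwl = 0.6 × 90 × 0.1326 × 24 = 171.8 kips (longitudinal, 2 welds).
R_nwt = 0.6 × 90 × 0.1326 × 7.5 = 53.69 kips (transverse, base value).
(i) R_nwl + R_nwt = 225.5 kips; (ii) 0.85 R_nwl + 1.5 R_nwt = 226.6 kips.
R_n = max = 226.6 kips [governs: (ii)]; φR_n = 169.9 kips.

φR_n ≈ 170 kips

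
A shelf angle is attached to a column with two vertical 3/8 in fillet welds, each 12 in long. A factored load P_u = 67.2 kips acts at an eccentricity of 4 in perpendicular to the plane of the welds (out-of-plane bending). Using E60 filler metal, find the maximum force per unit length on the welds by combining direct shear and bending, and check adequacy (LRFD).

f_max ≈ 6.26 kip/in; adequate

E60XX → F_EXX = 60 ksi.
L_w = 2 × 12 = 24 in; section modulus (unit throat) S = 2 × L²/6 = 48 in².
Direct shear f_v = P/L_w = 67.2/24 = 2.8 kip/in.
Moment M = P × e = 67.2 × 4 = 268.8 kip·in; bending f_b = M/S = 5.6 kip/in.
f_max = √(f_v² + f_b²) = √(2.8² + 5.6²) = 6.261 kip/in.
φr_n = 0.75 × 0.6 × 60 × (0.707 × 0.375) = 7.158 kip/in → adequate.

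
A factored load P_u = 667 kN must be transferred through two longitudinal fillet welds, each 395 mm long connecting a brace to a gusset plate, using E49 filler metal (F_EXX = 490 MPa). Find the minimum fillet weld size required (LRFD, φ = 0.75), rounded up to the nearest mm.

w = 6 mm

Total weld length L = 790 mm.
Required throat t_e = P_u / (φ × 0.6 F_EXX × L) = 667 / (0.75 × 0.6 × 490 × 790 × 10⁻³) = 3.829 mm.
Required leg w = t_e / 0.707 = 5.416 mm → use 6 mm.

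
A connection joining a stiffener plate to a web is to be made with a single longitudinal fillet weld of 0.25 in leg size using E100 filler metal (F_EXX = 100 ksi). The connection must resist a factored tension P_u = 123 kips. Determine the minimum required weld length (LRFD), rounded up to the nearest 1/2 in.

Throat t_e = 0.707 × 0.25 = 0.1767 in.
φr_n = 0.75 × 0.6 × 100 × 0.1767 = 7.954 kips/in.
L_req = P_u / φr_n = 123 / 7.954 = 15.46 in total.
Round up → use L = 15.5 in.

L = 15.5 in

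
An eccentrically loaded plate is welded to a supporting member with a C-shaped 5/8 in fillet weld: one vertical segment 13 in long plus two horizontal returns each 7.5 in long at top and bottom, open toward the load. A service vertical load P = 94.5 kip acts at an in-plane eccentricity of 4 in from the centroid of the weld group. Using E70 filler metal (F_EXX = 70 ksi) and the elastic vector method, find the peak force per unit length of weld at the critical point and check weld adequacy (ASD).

Total weld length L_w = 28 in. Treat welds as unit-width lines.
Centroid: x̄ = 2×7.5×3.75 / 28 = 2.009 in from the vertical weld.
Polar moment about centroid: J = I_x + I_y = [13³/12 + 2×7.5×6.5²] + [13×2.009² + 2(7.5³/12 + 7.5×1.741²)] = 985.1 in³.
Direct shear f_v = P/L_w = 94.5 / 28 = 3.375 kip/in (vertical).
Torsion M = P·e = 94.5 × 4 = 378 kip·in.
Critical point at (x, y) = (5.491, 6.5) from centroid. f_tx = M·y/J = 2.494 kip/in; f_ty = M·x/J = 2.107 kip/in.
Resultant f_max = √[f_tx² + (f_v + f_ty)²] = √[2.494² + (3.375 + 2.107)²] = 6.023 kip/in.
Capacity per unit length: r_n/Ω = (1/2.0) × 0.6 × 70 × (0.707 × 0.625) = 9.279 kip/in.
6.023 ≤ 9.279 → adequate.

f_max ≈ 6.02 kip/in; adequate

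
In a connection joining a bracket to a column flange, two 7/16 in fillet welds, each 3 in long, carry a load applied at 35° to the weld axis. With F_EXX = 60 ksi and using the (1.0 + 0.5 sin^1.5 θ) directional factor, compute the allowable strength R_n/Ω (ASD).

R_n/Ω ≈ 40.7 kip

t_e = 0.707 × 0.4375 = 0.3093 in; A_we = 0.3093 × 6 = 1.856 in².
Directional factor: 1.0 + 0.5 sin^1.5(35°) = 1.217.
F_nw = 0.6 × 60 × 1.217 = 43.82 ksi.
R_n/Ω = (43.82 × 1.856) / 2.0 = 40.66 kip.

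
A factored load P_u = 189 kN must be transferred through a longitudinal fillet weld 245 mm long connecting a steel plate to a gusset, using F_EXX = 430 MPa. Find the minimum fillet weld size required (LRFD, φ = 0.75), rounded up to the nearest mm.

w = 6 mm

Total weld length L = 245 mm.
Required throat t_e = P_u / (φ × 0.6 F_EXX × L) = 189 / (0.75 × 0.6 × 430 × 245 × 10⁻³) = 3.987 mm.
Required leg w = t_e / 0.707 = 5.639 mm → use 6 mm.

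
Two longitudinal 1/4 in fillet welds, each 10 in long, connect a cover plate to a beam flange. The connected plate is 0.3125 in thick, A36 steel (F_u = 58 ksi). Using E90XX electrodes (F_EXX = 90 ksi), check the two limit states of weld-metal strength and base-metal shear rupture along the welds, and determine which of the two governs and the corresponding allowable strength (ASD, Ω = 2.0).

R_n/Ω ≈ 95.4 kips (weld metal governs)

t_e = 0.707 × 0.25 = 0.1767 in; L = 20 in.
Weld metal: R_n/Ω = (1/2.0) × 0.6 × 90 × 0.1767 × 20 = 95.44 kips.
Base metal (shear rupture): R_n/Ω = (1/2.0) × 0.6 × 58 × 0.3125 × 20 = 108.8 kips.
Governing: weld metal.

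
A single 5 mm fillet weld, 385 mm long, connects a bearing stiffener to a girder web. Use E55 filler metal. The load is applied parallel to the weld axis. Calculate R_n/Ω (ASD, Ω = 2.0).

R_n/Ω ≈ 225 kN

E55XX → F_EXX = 550 MPa.
Effective throat t_e = 0.707 × 5 = 3.535 mm.
Total length L = 385 mm; A_we = 3.535 × 385 = 1361 mm².
F_nw = 0.6 F_EXX = 0.6 × 550 = 330 MPa.
R_n = 330 × 1361 × 10⁻³ = 449.1 kN; R_n/Ω = 449.1/2.0 = 224.6 kN.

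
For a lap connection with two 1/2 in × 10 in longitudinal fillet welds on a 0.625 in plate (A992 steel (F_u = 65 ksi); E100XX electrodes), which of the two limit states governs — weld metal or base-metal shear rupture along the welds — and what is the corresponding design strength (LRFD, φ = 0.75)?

φR_n ≈ 318 kip (weld metal governs)

E100XX → F_EXX = 100 ksi.
t_e = 0.707 × 0.5 = 0.3535 in; L = 20 in.
Weld metal: φR_n = 0.75 × 0.6 × 100 × 0.3535 × 20 = 318.1 kip.
Base metal (shear rupture): φR_n = 0.75 × 0.6 × 65 × 0.625 × 20 = 365.6 kip.
Governing: weld metal.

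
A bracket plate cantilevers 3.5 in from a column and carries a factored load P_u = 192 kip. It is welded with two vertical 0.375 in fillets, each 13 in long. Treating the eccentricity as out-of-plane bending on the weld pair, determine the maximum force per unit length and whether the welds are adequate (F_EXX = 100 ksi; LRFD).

f_max ≈ 14 kip/in; NOT adequate

L_w = 2 × 13 = 26 in; section modulus (unit throat) S = 2 × L²/6 = 56.33 in².
Direct shear f_v = P/L_w = 192/26 = 7.385 kip/in.
Moment M = P × e = 192 × 3.5 = 672 kip·in; bending f_b = M/S = 11.93 kip/in.
f_max = √(f_v² + f_b²) = √(7.385² + 11.93²) = 14.03 kip/in.
φr_n = 0.75 × 0.6 × 100 × (0.707 × 0.375) = 11.93 kip/in → NOT adequate.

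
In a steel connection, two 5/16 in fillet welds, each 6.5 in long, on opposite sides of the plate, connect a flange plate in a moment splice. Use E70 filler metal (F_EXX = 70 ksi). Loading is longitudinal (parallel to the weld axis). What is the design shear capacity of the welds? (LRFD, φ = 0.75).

Effective throat t_e = 0.707 × 0.3125 = 0.2209 in.
Total length L = 13 in; A_we = 0.2209 × 13 = 2.872 in².
F_nw = 0.6 F_EXX = 0.6 × 70 = 42 ksi.
φR_n = 0.75 × 42 × 2.872 = 90.47 kips.

φR_n ≈ 90.5 kips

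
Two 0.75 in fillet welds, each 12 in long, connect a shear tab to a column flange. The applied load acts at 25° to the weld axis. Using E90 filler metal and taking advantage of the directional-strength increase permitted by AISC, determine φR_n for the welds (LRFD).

φR_n ≈ 586 kips

E90XX → F_EXX = 90 ksi.
t_e = 0.707 × 0.75 = 0.5302 in; A_we = 0.5302 × 24 = 12.73 in².
Directional factor: 1.0 + 0.5 sin^1.5(25°) = 1.137.
F_nw = 0.6 × 90 × 1.137 = 61.42 ksi.
φR_n = 0.75 × 61.42 × 12.73 = 586.2 kips.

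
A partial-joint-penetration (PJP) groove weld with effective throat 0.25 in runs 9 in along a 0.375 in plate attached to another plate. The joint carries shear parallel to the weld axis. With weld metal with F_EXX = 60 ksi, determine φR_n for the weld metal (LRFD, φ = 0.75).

Effective throat (given) t_e = 0.25 in.
A_we = 0.25 × 9 = 2.25 in².
F_nw = 0.6 F_EXX = 36 ksi.
φR_n = 0.75 × 36 × 2.25 = 60.75 kips.

φR_n ≈ 60.8 kips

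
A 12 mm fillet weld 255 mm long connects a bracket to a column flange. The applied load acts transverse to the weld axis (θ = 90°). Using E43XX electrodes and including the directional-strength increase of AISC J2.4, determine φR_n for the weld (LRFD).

E43XX → F_EXX = 430 MPa.
t_e = 0.707 × 12 = 8.484 mm; A_we = 8.484 × 255 = 2163 mm².
Directional factor: 1.0 + 0.5 sin^1.5(90°) = 1.5.
F_nw = 0.6 × 430 × 1.5 = 387 MPa.
φR_n = 0.75 × 387 × 2163 × 10⁻³ = 627.9 kN.

φR_n ≈ 628 kN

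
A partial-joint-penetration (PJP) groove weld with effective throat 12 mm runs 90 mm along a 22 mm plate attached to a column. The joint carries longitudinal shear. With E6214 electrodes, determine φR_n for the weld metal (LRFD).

E62XX → F_EXX = 620 MPa.
Effective throat (given) t_e = 12 mm.
A_we = 12 × 90 = 1080 mm².
F_nw = 0.6 F_EXX = 372 MPa.
φR_n = 0.75 × 372 × 1080 × 10⁻³ = 301.3 kN.

φR_n ≈ 301 kN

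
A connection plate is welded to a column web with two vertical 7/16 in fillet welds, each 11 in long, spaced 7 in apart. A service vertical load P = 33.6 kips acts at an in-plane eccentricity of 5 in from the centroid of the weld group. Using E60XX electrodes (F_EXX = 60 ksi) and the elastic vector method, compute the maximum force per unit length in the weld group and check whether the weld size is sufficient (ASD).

Total weld length L_w = 22 in. Treat welds as unit-width lines.
Polar moment about centroid: J = 2[d³/12 + d(b/2)²] = 2[11³/12 + 11×3.5²] = 491.3 in³.
Direct shear f_v = P/L_w = 33.6 / 22 = 1.527 kip/in (vertical).
Torsion M = P·e = 33.6 × 5 = 168 kip·in.
Critical point at (x, y) = (3.5, 5.5) from centroid. f_tx = M·y/J = 1.881 kip/in; f_ty = M·x/J = 1.197 kip/in.
Resultant f_max = √[f_tx² + (f_v + f_ty)²] = √[1.881² + (1.527 + 1.197)²] = 3.31 kip/in.
Capacity per unit length: r_n/Ω = (1/2.0) × 0.6 × 60 × (0.707 × 0.4375) = 5.568 kip/in.
3.31 ≤ 5.568 → adequate.

f_max ≈ 3.31 kip/in; adequate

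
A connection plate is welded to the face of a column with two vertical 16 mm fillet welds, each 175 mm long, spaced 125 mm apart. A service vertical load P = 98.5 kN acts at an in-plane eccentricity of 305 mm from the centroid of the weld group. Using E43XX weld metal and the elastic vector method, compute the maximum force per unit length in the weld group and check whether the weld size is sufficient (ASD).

f_max ≈ 1610 N/mm; NOT adequate

E43XX → F_EXX = 430 MPa.
Total weld length L_w = 350 mm. Treat welds as unit-width lines.
Polar moment about centroid: J = 2[d³/12 + d(b/2)²] = 2[175³/12 + 175×62.5²] = 2260000 mm³.
Direct shear f_v = P/L_w = 98.5×10³ / 350 = 281.4 N/mm (vertical).
Torsion M = P·e = 98.5×10³ × 305 = 30042000 N·mm.
Critical point at (x, y) = (62.5, 87.5) from centroid. f_tx = M·y/J = 1163 N/mm; f_ty = M·x/J = 830.7 N/mm.
Resultant f_max = √[f_tx² + (f_v + f_ty)²] = √[1163² + (281.4 + 830.7)²] = 1609 N/mm.
Capacity per unit length: r_n/Ω = (1/2.0) × 0.6 × 430 × (0.707 × 16) = 1459 N/mm.
1609 > 1459 → NOT adequate.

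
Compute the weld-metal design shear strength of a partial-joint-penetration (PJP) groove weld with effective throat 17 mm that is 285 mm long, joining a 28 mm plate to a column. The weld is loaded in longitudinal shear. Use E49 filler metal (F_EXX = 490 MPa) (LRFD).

Effective throat (given) t_e = 17 mm.
A_we = 17 × 285 = 4845 mm².
F_nw = 0.6 F_EXX = 294 MPa.
φR_n = 0.75 × 294 × 4845 × 10⁻³ = 1068 kN.

φR_n ≈ 1070 kN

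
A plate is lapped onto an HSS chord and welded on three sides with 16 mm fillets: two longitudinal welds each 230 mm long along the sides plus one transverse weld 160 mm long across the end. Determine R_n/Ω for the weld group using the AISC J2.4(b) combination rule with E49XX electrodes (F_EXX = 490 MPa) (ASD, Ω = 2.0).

R_n/Ω ≈ 1050 kN

t_e = 0.707 × 16 = 11.31 mm.
R_nwl = 0.6 × 490 × 11.31 × 460 × 10⁻³ = 1530 kN (longitudinal, 2 welds).
R_nwt = 0.6 × 490 × 11.31 × 160 × 10⁻³ = 532.1 kN (transverse, base value).
(i) R_nwl + R_nwt = 2062 kN; (ii) 0.85 R_nwl + 1.5 R_nwt = 2099 kN.
R_n = max = 2099 kN [governs: (ii)]; R_n/Ω = 1049 kN.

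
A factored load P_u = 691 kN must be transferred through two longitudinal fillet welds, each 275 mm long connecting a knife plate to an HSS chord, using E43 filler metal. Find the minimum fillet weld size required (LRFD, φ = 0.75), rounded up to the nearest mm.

w = 10 mm

E43XX → F_EXX = 430 MPa.
Total weld length L = 550 mm.
Required throat t_e = P_u / (φ × 0.6 F_EXX × L) = 691 / (0.75 × 0.6 × 430 × 550 × 10⁻³) = 6.493 mm.
Required leg w = t_e / 0.707 = 9.184 mm → use 10 mm.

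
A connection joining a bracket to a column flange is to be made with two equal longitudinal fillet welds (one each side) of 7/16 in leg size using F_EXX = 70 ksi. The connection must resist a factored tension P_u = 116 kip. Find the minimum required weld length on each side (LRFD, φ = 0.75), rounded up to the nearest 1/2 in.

Throat t_e = 0.707 × 0.4375 = 0.3093 in.
φr_n = 0.75 × 0.6 × 70 × 0.3093 = 9.743 kip/in.
L_req = P_u / φr_n = 116 / 9.743 = 11.91 in total.
Per side: 11.91 / 2 = 5.953 in.
Round up → use L = 6 in on each side.

L = 6 in on each side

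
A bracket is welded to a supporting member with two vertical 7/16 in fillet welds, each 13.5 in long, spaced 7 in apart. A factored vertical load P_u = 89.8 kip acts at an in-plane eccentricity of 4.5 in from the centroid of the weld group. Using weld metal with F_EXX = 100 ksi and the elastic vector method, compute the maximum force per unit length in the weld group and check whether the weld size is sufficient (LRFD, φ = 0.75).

f_max ≈ 6.4 kip/in; adequate

Total weld length L_w = 27 in. Treat welds as unit-width lines.
Polar moment about centroid: J = 2[d³/12 + d(b/2)²] = 2[13.5³/12 + 13.5×3.5²] = 740.8 in³.
Direct shear f_v = P/L_w = 89.8 / 27 = 3.326 kip/in (vertical).
Torsion M = P·e = 89.8 × 4.5 = 404.1 kip·in.
Critical point at (x, y) = (3.5, 6.75) from centroid. f_tx = M·y/J = 3.682 kip/in; f_ty = M·x/J = 1.909 kip/in.
Resultant f_max = √[f_tx² + (f_v + f_ty)²] = √[3.682² + (3.326 + 1.909)²] = 6.4 kip/in.
Capacity per unit length: φr_n = 0.75 × 0.6 × 100 × (0.707 × 0.4375) = 13.92 kip/in.
6.4 ≤ 13.92 → adequate.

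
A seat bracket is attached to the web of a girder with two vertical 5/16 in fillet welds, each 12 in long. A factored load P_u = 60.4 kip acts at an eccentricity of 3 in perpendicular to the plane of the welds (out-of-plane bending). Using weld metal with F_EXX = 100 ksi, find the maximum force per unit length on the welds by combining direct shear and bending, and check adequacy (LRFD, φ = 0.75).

L_w = 2 × 12 = 24 in; section modulus (unit throat) S = 2 × L²/6 = 48 in².
Direct shear f_v = P/L_w = 60.4/24 = 2.517 kip/in.
Moment M = P × e = 60.4 × 3 = 181.2 kip·in; bending f_b = M/S = 3.775 kip/in.
f_max = √(f_v² + f_b²) = √(2.517² + 3.775²) = 4.537 kip/in.
φr_n = 0.75 × 0.6 × 100 × (0.707 × 0.3125) = 9.942 kip/in → adequate.

f_max ≈ 4.54 kip/in; adequate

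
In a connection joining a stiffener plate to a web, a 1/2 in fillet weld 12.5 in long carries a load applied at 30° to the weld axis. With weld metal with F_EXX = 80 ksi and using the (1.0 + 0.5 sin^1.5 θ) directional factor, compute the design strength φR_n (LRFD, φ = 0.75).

t_e = 0.707 × 0.5 = 0.3535 in; A_we = 0.3535 × 12.5 = 4.419 in².
Directional factor: 1.0 + 0.5 sin^1.5(30°) = 1.177.
F_nw = 0.6 × 80 × 1.177 = 56.49 ksi.
φR_n = 0.75 × 56.49 × 4.419 = 187.2 kip.

φR_n ≈ 187 kip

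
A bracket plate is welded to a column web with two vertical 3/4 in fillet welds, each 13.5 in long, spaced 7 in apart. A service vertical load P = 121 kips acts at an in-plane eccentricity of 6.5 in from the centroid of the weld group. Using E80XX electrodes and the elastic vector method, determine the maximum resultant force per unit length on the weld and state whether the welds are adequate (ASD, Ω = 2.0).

f_max ≈ 10.9 kip/in; adequate

E80XX → F_EXX = 80 ksi.
Total weld length L_w = 27 in. Treat welds as unit-width lines.
Polar moment about centroid: J = 2[d³/12 + d(b/2)²] = 2[13.5³/12 + 13.5×3.5²] = 740.8 in³.
Direct shear f_v = P/L_w = 121 / 27 = 4.481 kip/in (vertical).
Torsion M = P·e = 121 × 6.5 = 786.5 kip·in.
Critical point at (x, y) = (3.5, 6.75) from centroid. f_tx = M·y/J = 7.166 kip/in; f_ty = M·x/J = 3.716 kip/in.
Resultant f_max = √[f_tx² + (f_v + f_ty)²] = √[7.166² + (4.481 + 3.716)²] = 10.89 kip/in.
Capacity per unit length: r_n/Ω = (1/2.0) × 0.6 × 80 × (0.707 × 0.75) = 12.73 kip/in.
10.89 ≤ 12.73 → adequate.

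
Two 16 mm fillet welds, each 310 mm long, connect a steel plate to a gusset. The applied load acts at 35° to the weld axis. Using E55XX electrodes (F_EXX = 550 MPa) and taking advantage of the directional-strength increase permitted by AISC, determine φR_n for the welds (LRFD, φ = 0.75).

t_e = 0.707 × 16 = 11.31 mm; A_we = 11.31 × 620 = 7013 mm².
Directional factor: 1.0 + 0.5 sin^1.5(35°) = 1.217.
F_nw = 0.6 × 550 × 1.217 = 401.7 MPa.
φR_n = 0.75 × 401.7 × 7013 × 10⁻³ = 2113 kN.

φR_n ≈ 2110 kN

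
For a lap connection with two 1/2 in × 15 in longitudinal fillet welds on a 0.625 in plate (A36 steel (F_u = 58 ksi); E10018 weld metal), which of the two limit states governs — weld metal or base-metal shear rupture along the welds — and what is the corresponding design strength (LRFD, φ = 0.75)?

φR_n ≈ 477 kip (weld metal governs)

E100XX → F_EXX = 100 ksi.
t_e = 0.707 × 0.5 = 0.3535 in; L = 30 in.
Weld metal: φR_n = 0.75 × 0.6 × 100 × 0.3535 × 30 = 477.2 kip.
Base metal (shear rupture): φR_n = 0.75 × 0.6 × 58 × 0.625 × 30 = 489.4 kip.
Governing: weld metal.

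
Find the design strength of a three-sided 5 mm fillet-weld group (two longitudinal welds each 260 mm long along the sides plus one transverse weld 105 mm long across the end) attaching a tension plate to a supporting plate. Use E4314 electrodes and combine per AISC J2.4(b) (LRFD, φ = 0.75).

E43XX → F_EXX = 430 MPa.
t_e = 0.707 × 5 = 3.535 mm.
R_nwl = 0.6 × 430 × 3.535 × 520 × 10⁻³ = 474.3 kN (longitudinal, 2 welds).
R_nwt = 0.6 × 430 × 3.535 × 105 × 10⁻³ = 95.76 kN (transverse, base value).
(i) R_nwl + R_nwt = 570 kN; (ii) 0.85 R_nwl + 1.5 R_nwt = 546.8 kN.
R_n = max = 570 kN [governs: (i)]; φR_n = 427.5 kN.

φR_n ≈ 428 kN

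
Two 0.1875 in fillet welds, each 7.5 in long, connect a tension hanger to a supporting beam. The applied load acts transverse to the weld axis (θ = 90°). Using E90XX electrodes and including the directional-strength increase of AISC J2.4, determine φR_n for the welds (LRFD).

E90XX → F_EXX = 90 ksi.
t_e = 0.707 × 0.1875 = 0.1326 in; A_we = 0.1326 × 15 = 1.988 in².
Directional factor: 1.0 + 0.5 sin^1.5(90°) = 1.5.
F_nw = 0.6 × 90 × 1.5 = 81 ksi.
φR_n = 0.75 × 81 × 1.988 = 120.8 kips.

φR_n ≈ 121 kips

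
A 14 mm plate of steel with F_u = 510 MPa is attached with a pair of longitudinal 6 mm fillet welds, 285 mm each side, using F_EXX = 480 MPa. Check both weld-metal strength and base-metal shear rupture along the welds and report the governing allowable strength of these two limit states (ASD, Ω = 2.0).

t_e = 0.707 × 6 = 4.242 mm; L = 570 mm.
Weld metal: R_n/Ω = (1/2.0) × 0.6 × 480 × 4.242 × 570 × 10⁻³ = 348.2 kN.
Base metal (shear rupture): R_n/Ω = (1/2.0) × 0.6 × 510 × 14 × 570 × 10⁻³ = 1221 kN.
Governing: weld metal.

R_n/Ω ≈ 348 kN (weld metal governs)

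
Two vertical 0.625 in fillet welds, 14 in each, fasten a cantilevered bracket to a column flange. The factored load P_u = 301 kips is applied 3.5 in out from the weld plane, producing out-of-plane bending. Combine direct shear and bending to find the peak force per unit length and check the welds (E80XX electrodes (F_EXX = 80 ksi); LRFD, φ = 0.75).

L_w = 2 × 14 = 28 in; section modulus (unit throat) S = 2 × L²/6 = 65.33 in².
Direct shear f_v = P/L_w = 301/28 = 10.75 kip/in.
Moment M = P × e = 301 × 3.5 = 1053.5 kip·in; bending f_b = M/S = 16.12 kip/in.
f_max = √(f_v² + f_b²) = √(10.75² + 16.12²) = 19.38 kip/in.
φr_n = 0.75 × 0.6 × 80 × (0.707 × 0.625) = 15.91 kip/in → NOT adequate.

f_max ≈ 19.4 kip/in; NOT adequate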